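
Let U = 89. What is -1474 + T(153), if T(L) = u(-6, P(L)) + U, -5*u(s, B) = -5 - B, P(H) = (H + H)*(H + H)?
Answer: 86716/5 ≈ 17343.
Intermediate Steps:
P(H) = 4*H² (P(H) = (2*H)*(2*H) = 4*H²)
u(s, B) = 1 + B/5 (u(s, B) = -(-5 - B)/5 = 1 + B/5)
T(L) = 90 + 4*L²/5 (T(L) = (1 + (4*L²)/5) + 89 = (1 + 4*L²/5) + 89 = 90 + 4*L²/5)
-1474 + T(153) = -1474 + (90 + (⅘)*153²) = -1474 + (90 + (⅘)*23409) = -1474 + (90 + 93636/5) = -1474 + 94086/5 = 86716/5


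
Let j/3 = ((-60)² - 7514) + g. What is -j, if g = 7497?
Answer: -10749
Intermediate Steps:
j = 10749 (j = 3*(((-60)² - 7514) + 7497) = 3*((3600 - 7514) + 7497) = 3*(-3914 + 7497) = 3*3583 = 10749)
-j = -1*10749 = -10749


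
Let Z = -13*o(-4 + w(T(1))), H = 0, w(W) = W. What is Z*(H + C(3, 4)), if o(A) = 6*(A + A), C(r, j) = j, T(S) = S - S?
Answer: 2496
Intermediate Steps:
T(S) = 0
o(A) = 12*A (o(A) = 6*(2*A) = 12*A)
Z = 624 (Z = -156*(-4 + 0) = -156*(-4) = -13*(-48) = 624)
Z*(H + C(3, 4)) = 624*(0 + 4) = 624*4 = 2496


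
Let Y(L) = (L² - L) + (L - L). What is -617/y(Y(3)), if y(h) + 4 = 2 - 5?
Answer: 617/7 ≈ 88.143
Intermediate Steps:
Y(L) = L² - L (Y(L) = (L² - L) + 0 = L² - L)
y(h) = -7 (y(h) = -4 + (2 - 5) = -4 - 3 = -7)
-617/y(Y(3)) = -617/(-7) = -617*(-⅐) = 617/7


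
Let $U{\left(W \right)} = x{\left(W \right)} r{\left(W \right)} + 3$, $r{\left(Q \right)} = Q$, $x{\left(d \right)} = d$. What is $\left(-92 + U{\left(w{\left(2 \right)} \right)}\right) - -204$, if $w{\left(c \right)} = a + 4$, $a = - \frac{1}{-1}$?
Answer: $140$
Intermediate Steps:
$a = 1$ ($a = \left(-1\right) \left(-1\right) = 1$)
$w{\left(c \right)} = 5$ ($w{\left(c \right)} = 1 + 4 = 5$)
$U{\left(W \right)} = 3 + W^{2}$ ($U{\left(W \right)} = W W + 3 = W^{2} + 3 = 3 + W^{2}$)
$\left(-92 + U{\left(w{\left(2 \right)} \right)}\right) - -204 = \left(-92 + \left(3 + 5^{2}\right)\right) - -204 = \left(-92 + \left(3 + 25\right)\right) + 204 = \left(-92 + 28\right) + 204 = -64 + 204 = 140$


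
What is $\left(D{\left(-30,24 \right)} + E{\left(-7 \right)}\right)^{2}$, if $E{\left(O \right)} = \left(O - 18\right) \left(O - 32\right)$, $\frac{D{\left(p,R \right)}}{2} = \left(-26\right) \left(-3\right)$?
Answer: $1279161$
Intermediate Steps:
$D{\left(p,R \right)} = 156$ ($D{\left(p,R \right)} = 2 \left(\left(-26\right) \left(-3\right)\right) = 2 \cdot 78 = 156$)
$E{\left(O \right)} = \left(-32 + O\right) \left(-18 + O\right)$ ($E{\left(O \right)} = \left(-18 + O\right) \left(-32 + O\right) = \left(-32 + O\right) \left(-18 + O\right)$)
$\left(D{\left(-30,24 \right)} + E{\left(-7 \right)}\right)^{2} = \left(156 + \left(576 + \left(-7\right)^{2} - -350\right)\right)^{2} = \left(156 + \left(576 + 49 + 350\right)\right)^{2} = \left(156 + 975\right)^{2} = 1131^{2} = 1279161$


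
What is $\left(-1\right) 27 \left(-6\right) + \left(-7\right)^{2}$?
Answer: $211$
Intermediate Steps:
$\left(-1\right) 27 \left(-6\right) + \left(-7\right)^{2} = \left(-27\right) \left(-6\right) + 49 = 162 + 49 = 211$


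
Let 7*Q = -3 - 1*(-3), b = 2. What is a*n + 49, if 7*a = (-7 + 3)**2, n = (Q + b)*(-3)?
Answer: 247/7 ≈ 35.286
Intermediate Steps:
Q = 0 (Q = (-3 - 1*(-3))/7 = (-3 + 3)/7 = (1/7)*0 = 0)
n = -6 (n = (0 + 2)*(-3) = 2*(-3) = -6)
a = 16/7 (a = (-7 + 3)**2/7 = (1/7)*(-4)**2 = (1/7)*16 = 16/7 ≈ 2.2857)
a*n + 49 = (16/7)*(-6) + 49 = -96/7 + 49 = 247/7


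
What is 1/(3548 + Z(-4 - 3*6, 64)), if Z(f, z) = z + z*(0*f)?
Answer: 1/3612 ≈ 0.00027685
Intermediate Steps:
Z(f, z) = z (Z(f, z) = z + z*0 = z + 0 = z)
1/(3548 + Z(-4 - 3*6, 64)) = 1/(3548 + 64) = 1/3612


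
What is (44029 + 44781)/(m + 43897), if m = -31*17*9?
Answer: 44405/19577 ≈ 2.2682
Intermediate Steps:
m = -4743 (m = -527*9 = -4743)
(44029 + 44781)/(m + 43897) = (44029 + 44781)/(-4743 + 43897) = 88810/39154 = 88810*(1/39154) = 44405/19577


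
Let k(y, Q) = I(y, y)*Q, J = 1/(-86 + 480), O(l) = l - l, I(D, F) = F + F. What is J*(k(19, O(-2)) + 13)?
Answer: 13/394 ≈ 0.032995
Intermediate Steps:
I(D, F) = 2*F
O(l) = 0
J = 1/394 ≈ 0.0025381
k(y, Q) = 2*Q*y (k(y, Q) = (2*y)*Q = 2*Q*y)
J*(k(19, O(-2)) + 13) = (2*0*19 + 13)/394 = (0 + 13)/394 = (1/394)*13 = 13/394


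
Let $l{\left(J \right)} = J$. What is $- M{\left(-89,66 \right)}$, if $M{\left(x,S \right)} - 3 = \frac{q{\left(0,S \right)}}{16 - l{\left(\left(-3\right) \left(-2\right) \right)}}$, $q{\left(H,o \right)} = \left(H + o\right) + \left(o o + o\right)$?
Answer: $- \frac{2259}{5} \approx -451.8$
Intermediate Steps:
$q{\left(H,o \right)} = H + o^{2} + 2 o$ ($q{\left(H,o \right)} = \left(H + o\right) + \left(o^{2} + o\right) = \left(H + o\right) + \left(o + o^{2}\right) = H + o^{2} + 2 o$)
$M{\left(x,S \right)} = 3 + \frac{S}{5} + \frac{S^{2}}{10}$ ($M{\left(x,S \right)} = 3 + \frac{0 + S^{2} + 2 S}{16 - \left(-3\right) \left(-2\right)} = 3 + \frac{S^{2} + 2 S}{16 - 6} = 3 + \frac{S^{2} + 2 S}{10} = 3 + \left(S^{2} + 2 S\right) \frac{1}{10} = 3 + \left(\frac{S}{5} + \frac{S^{2}}{10}\right) = 3 + \frac{S}{5} + \frac{S^{2}}{10}$)
$- M{\left(-89,66 \right)} = - (3 + \frac{1}{5} \cdot 66 + \frac{66^{2}}{10}) = - (3 + \frac{66}{5} + \frac{1}{10} \cdot 4356) = - (3 + \frac{66}{5} + \frac{2178}{5}) = \left(-1\right) \frac{2259}{5} = - \frac{2259}{5}$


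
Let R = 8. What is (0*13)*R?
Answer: 0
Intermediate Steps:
(0*13)*R = (0*13)*8 = 0*8 = 0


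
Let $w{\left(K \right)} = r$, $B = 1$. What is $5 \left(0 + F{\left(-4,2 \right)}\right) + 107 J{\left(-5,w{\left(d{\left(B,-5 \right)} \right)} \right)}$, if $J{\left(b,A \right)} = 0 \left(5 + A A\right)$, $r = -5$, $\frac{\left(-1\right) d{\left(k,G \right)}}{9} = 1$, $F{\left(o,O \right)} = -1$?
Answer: $-5$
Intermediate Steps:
$d{\left(k,G \right)} = -9$ ($d{\left(k,G \right)} = \left(-9\right) 1 = -9$)
$w{\left(K \right)} = -5$
$J{\left(b,A \right)} = 0$ ($J{\left(b,A \right)} = 0 \left(5 + A^{2}\right) = 0$)
$5 \left(0 + F{\left(-4,2 \right)}\right) + 107 J{\left(-5,w{\left(d{\left(B,-5 \right)} \right)} \right)} = 5 \left(0 - 1\right) + 107 \cdot 0 = 5 \left(-1\right) + 0 = -5 + 0 = -5$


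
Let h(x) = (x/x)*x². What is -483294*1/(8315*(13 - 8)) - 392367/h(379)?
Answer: -85733491479/5971874575 ≈ -14.356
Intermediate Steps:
h(x) = x² (h(x) = 1*x² = x²)
-483294*1/(8315*(13 - 8)) - 392367/h(379) = -483294*1/(8315*(13 - 8)) - 392367/(379²) = -483294/(5*8315) - 392367/143641 = -483294/41575 - 392367*1/143641 = -483294*1/41575 - 392367/143641 = -483294/41575 - 392367/143641 = -85733491479/5971874575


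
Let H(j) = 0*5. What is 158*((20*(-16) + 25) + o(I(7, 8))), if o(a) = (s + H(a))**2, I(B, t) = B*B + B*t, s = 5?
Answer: -42660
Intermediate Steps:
I(B, t) = B**2 + B*t
H(j) = 0
o(a) = 25 (o(a) = (5 + 0)**2 = 5**2 = 25)
158*((20*(-16) + 25) + o(I(7, 8))) = 158*((20*(-16) + 25) + 25) = 158*((-320 + 25) + 25) = 158*(-295 + 25) = 158*(-270) = -42660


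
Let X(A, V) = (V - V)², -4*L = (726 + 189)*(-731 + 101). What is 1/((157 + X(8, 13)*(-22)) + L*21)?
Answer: 2/6053039 ≈ 3.3041e-7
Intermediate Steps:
L = 288225/2 (L = -(726 + 189)*(-731 + 101)/4 = -915*(-630)/4 = -¼*(-576450) = 288225/2 ≈ 1.4411e+5)
X(A, V) = 0 (X(A, V) = 0² = 0)
1/((157 + X(8, 13)*(-22)) + L*21) = 1/((157 + 0*(-22)) + (288225/2)*21) = 1/((157 + 0) + 6052725/2) = 1/(157 + 6052725/2) = 1/(6053039/2) = 2/6053039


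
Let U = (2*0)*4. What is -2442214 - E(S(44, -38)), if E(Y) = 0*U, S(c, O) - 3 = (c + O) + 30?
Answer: -2442214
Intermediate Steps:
U = 0 (U = 0*4 = 0)
S(c, O) = 33 + O + c (S(c, O) = 3 + ((c + O) + 30) = 3 + ((O + c) + 30) = 3 + (30 + O + c) = 33 + O + c)
E(Y) = 0 (E(Y) = 0*0 = 0)
-2442214 - E(S(44, -38)) = -2442214 - 1*0 = -2442214 + 0 = -2442214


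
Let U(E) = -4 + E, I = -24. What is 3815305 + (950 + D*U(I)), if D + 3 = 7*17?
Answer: 3813007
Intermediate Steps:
D = 116 (D = -3 + 7*17 = -3 + 119 = 116)
3815305 + (950 + D*U(I)) = 3815305 + (950 + 116*(-4 - 24)) = 3815305 + (950 + 116*(-28)) = 3815305 + (950 - 3248) = 3815305 - 2298 = 3813007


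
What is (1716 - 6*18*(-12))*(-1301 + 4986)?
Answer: 11099220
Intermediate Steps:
(1716 - 6*18*(-12))*(-1301 + 4986) = (1716 - 108*(-12))*3685 = (1716 + 1296)*3685 = 3012*3685 = 11099220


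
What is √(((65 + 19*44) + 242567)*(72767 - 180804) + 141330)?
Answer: I*√26303410986 ≈ 1.6218e+5*I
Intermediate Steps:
√(((65 + 19*44) + 242567)*(72767 - 180804) + 141330) = √(((65 + 836) + 242567)*(-108037) + 141330) = √((901 + 242567)*(-108037) + 141330) = √(243468*(-108037) + 141330) = √(-26303552316 + 141330) = √(-26303410986) = I*√26303410986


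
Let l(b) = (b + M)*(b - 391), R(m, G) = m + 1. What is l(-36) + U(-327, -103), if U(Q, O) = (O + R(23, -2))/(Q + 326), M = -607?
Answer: 274640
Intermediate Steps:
R(m, G) = 1 + m
U(Q, O) = (24 + O)/(326 + Q) (U(Q, O) = (O + (1 + 23))/(Q + 326) = (O + 24)/(326 + Q) = (24 + O)/(326 + Q))
l(b) = (-607 + b)*(-391 + b) (l(b) = (b - 607)*(b - 391) = (-607 + b)*(-391 + b))
l(-36) + U(-327, -103) = (237337 + (-36)² - 998*(-36)) + (24 - 103)/(326 - 327) = (237337 + 1296 + 35928) - 79/(-1) = 274561 - 1*(-79) = 274561 + 79 = 274640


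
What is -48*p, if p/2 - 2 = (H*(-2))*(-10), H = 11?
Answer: -21312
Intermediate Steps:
p = 444 (p = 4 + 2*((11*(-2))*(-10)) = 4 + 2*(-22*(-10)) = 4 + 2*220 = 4 + 440 = 444)
-48*p = -48*444 = -21312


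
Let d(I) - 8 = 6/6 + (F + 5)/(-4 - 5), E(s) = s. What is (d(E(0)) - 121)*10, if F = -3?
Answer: -10100/9 ≈ -1122.2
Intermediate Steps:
d(I) = 79/9 (d(I) = 8 + (6/6 + (-3 + 5)/(-4 - 5)) = 8 + (6*(⅙) + 2/(-9)) = 8 + (1 + 2*(-⅑)) = 8 + (1 - 2/9) = 8 + 7/9 = 79/9)
(d(E(0)) - 121)*10 = (79/9 - 121)*10 = -1010/9*10 = -10100/9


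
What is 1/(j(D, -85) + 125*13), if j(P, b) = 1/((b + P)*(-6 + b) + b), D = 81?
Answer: 279/453376 ≈ 0.00061538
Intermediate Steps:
j(P, b) = 1/(b + (-6 + b)*(P + b)) (j(P, b) = 1/((P + b)*(-6 + b) + b) = 1/((-6 + b)*(P + b) + b) = 1/(b + (-6 + b)*(P + b)))
1/(j(D, -85) + 125*13) = 1/(1/((-85)**2 - 6*81 - 5*(-85) + 81*(-85)) + 125*13) = 1/(1/(7225 - 486 + 425 - 6885) + 1625) = 1/(1/279 + 1625) = 1/(453376/279) = 279/453376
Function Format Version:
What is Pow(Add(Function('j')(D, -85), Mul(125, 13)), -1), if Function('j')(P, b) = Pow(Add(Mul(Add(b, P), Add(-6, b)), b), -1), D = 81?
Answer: Rational(279, 453376) ≈ 0.00061538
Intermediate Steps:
Function('j')(P, b) = Pow(Add(b, Mul(Add(-6, b), Add(P, b))), -1) (Function('j')(P, b) = Pow(Add(Mul(Add(P, b), Add(-6, b)), b), -1) = Pow(Add(Mul(Add(-6, b), Add(P, b)), b), -1) = Pow(Add(b, Mul(Add(-6, b), Add(P, b))), -1))
Pow(Add(Function('j')(D, -85), Mul(125, 13)), -1) = Pow(Add(Pow(Add(Pow(-85, 2), Mul(-6, 81), Mul(-5, -85), Mul(81, -85)), -1), Mul(125, 13)), -1) = Pow(Add(Pow(Add(7225, -486, 425, -6885), -1), 1625), -1) = Pow(Add(Pow(279, -1), 1625), -1) = Pow(Add(Rational(1, 279), 1625), -1) = Pow(Rational(453376, 279), -1) = Rational(279, 453376)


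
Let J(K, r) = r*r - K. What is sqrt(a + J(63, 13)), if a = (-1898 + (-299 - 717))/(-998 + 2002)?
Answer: sqrt(25981010)/502 ≈ 10.154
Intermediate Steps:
J(K, r) = r**2 - K
a = -1457/502 (a = (-1898 - 1016)/1004 = -2914*1/1004 = -1457/502 ≈ -2.9024)
sqrt(a + J(63, 13)) = sqrt(-1457/502 + (13**2 - 1*63)) = sqrt(-1457/502 + (169 - 63)) = sqrt(-1457/502 + 106) = sqrt(51755/502) = sqrt(25981010)/502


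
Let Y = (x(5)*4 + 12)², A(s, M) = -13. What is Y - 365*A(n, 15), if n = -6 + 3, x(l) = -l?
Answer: 4809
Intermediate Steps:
n = -3
Y = 64 (Y = (-1*5*4 + 12)² = (-5*4 + 12)² = (-20 + 12)² = (-8)² = 64)
Y - 365*A(n, 15) = 64 - 365*(-13) = 64 + 4745 = 4809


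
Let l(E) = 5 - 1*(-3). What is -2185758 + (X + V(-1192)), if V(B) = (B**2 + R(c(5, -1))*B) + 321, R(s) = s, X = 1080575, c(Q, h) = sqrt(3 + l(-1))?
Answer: 316002 - 1192*sqrt(11) ≈ 3.1205e+5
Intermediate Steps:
l(E) = 8 (l(E) = 5 + 3 = 8)
c(Q, h) = sqrt(11) (c(Q, h) = sqrt(3 + 8) = sqrt(11))
V(B) = 321 + B**2 + B*sqrt(11) (V(B) = (B**2 + sqrt(11)*B) + 321 = (B**2 + B*sqrt(11)) + 321 = 321 + B**2 + B*sqrt(11))
-2185758 + (X + V(-1192)) = -2185758 + (1080575 + (321 + (-1192)**2 - 1192*sqrt(11))) = -2185758 + (1080575 + (321 + 1420864 - 1192*sqrt(11))) = -2185758 + (1080575 + (1421185 - 1192*sqrt(11))) = -2185758 + (2501760 - 1192*sqrt(11)) = 316002 - 1192*sqrt(11)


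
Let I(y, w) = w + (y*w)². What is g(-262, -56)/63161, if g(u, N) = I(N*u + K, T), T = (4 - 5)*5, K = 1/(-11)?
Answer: 651176371420/7642481 ≈ 85205.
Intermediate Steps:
K = -1/11 ≈ -0.090909
T = -5 (T = -1*5 = -5)
I(y, w) = w + w²*y² (I(y, w) = w + (w*y)² = w + w²*y²)
g(u, N) = -5 + 25*(-1/11 + N*u)² (g(u, N) = -5*(1 - 5*(N*u - 1/11)²) = -5*(1 - 5*(-1/11 + N*u)²) = -5 + 25*(-1/11 + N*u)²)
g(-262, -56)/63161 = (-5 + 25*(-1 + 11*(-56)*(-262))²/121)/63161 = (-5 + 25*(-1 + 161392)²/121)*(1/63161) = (-5 + (25/121)*161391²)*(1/63161) = (-5 + (25/121)*26047054881)*(1/63161) = (-5 + 651176372025/121)*(1/63161) = (651176371420/121)*(1/63161) = 651176371420/7642481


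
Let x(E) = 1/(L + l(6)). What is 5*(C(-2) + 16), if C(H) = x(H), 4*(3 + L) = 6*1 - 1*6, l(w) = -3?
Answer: 475/6 ≈ 79.167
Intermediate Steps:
L = -3 (L = -3 + (6*1 - 1*6)/4 = -3 + (6 - 6)/4 = -3 + (¼)*0 = -3 + 0 = -3)
x(E) = -⅙ (x(E) = 1/(-3 - 3) = 1/(-6) = -⅙)
C(H) = -⅙
5*(C(-2) + 16) = 5*(-⅙ + 16) = 5*(95/6) = 475/6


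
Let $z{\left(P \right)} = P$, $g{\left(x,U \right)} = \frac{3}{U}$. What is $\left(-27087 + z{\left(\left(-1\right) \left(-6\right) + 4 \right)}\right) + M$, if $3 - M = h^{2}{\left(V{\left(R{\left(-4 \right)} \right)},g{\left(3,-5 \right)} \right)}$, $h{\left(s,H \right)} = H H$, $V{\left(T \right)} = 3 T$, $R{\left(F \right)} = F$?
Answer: $- \frac{16921331}{625} \approx -27074.0$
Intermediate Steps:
$h{\left(s,H \right)} = H^{2}$
$M = \frac{1794}{625}$ ($M = 3 - \left(\left(\frac{3}{-5}\right)^{2}\right)^{2} = 3 - \left(\left(3 \left(- \frac{1}{5}\right)\right)^{2}\right)^{2} = 3 - \left(\left(- \frac{3}{5}\right)^{2}\right)^{2} = 3 - \left(\frac{9}{25}\right)^{2} = 3 - \frac{81}{625} = \frac{1794}{625} \approx 2.8704$)
$\left(-27087 + z{\left(\left(-1\right) \left(-6\right) + 4 \right)}\right) + M = \left(-27087 + \left(\left(-1\right) \left(-6\right) + 4\right)\right) + \frac{1794}{625} = \left(-27087 + \left(6 + 4\right)\right) + \frac{1794}{625} = \left(-27087 + 10\right) + \frac{1794}{625} = -27077 + \frac{1794}{625} = - \frac{16921331}{625}$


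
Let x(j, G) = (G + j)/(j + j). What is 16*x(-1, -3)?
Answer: 32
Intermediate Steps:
x(j, G) = (G + j)/(2*j) (x(j, G) = (G + j)/((2*j)) = (G + j)*(1/(2*j)) = (G + j)/(2*j))
16*x(-1, -3) = 16*((1/2)*(-3 - 1)/(-1)) = 16*((1/2)*(-1)*(-4)) = 16*2 = 32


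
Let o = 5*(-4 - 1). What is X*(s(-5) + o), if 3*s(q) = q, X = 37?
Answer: -2960/3 ≈ -986.67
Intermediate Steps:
o = -25 (o = 5*(-5) = -25)
s(q) = q/3
X*(s(-5) + o) = 37*((1/3)*(-5) - 25) = 37*(-5/3 - 25) = 37*(-80/3) = -2960/3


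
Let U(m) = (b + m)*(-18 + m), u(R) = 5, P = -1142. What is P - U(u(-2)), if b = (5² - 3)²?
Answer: 5215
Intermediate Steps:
b = 484 (b = (25 - 3)² = 22² = 484)
U(m) = (-18 + m)*(484 + m) (U(m) = (484 + m)*(-18 + m) = (-18 + m)*(484 + m))
P - U(u(-2)) = -1142 - (-8712 + 5² + 466*5) = -1142 - (-8712 + 25 + 2330) = -1142 - 1*(-6357) = -1142 + 6357 = 5215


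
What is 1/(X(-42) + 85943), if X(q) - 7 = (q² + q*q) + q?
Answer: 1/89436 ≈ 1.1181e-5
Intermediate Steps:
X(q) = 7 + q + 2*q² (X(q) = 7 + ((q² + q*q) + q) = 7 + ((q² + q²) + q) = 7 + (2*q² + q) = 7 + (q + 2*q²) = 7 + q + 2*q²)
1/(X(-42) + 85943) = 1/((7 - 42 + 2*(-42)²) + 85943) = 1/((7 - 42 + 2*1764) + 85943) = 1/((7 - 42 + 3528) + 85943) = 1/(3493 + 85943) = 1/89436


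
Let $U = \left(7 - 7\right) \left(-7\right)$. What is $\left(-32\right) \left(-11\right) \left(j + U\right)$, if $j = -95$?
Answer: $-33440$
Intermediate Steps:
$U = 0$ ($U = 0 \left(-7\right) = 0$)
$\left(-32\right) \left(-11\right) \left(j + U\right) = \left(-32\right) \left(-11\right) \left(-95 + 0\right) = 352 \left(-95\right) = -33440$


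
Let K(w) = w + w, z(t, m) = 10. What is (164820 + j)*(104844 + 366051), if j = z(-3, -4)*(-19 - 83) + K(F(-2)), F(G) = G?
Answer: 77130717420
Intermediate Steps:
K(w) = 2*w
j = -1024 (j = 10*(-19 - 83) + 2*(-2) = 10*(-102) - 4 = -1020 - 4 = -1024)
(164820 + j)*(104844 + 366051) = (164820 - 1024)*(104844 + 366051) = 163796*470895 = 77130717420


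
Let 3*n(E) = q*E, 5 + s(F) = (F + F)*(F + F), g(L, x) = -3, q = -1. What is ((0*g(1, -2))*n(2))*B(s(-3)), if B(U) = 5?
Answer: 0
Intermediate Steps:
s(F) = -5 + 4*F² (s(F) = -5 + (F + F)*(F + F) = -5 + (2*F)*(2*F) = -5 + 4*F²)
n(E) = -E/3 (n(E) = (-E)/3 = -E/3)
((0*g(1, -2))*n(2))*B(s(-3)) = ((0*(-3))*(-⅓*2))*5 = (0*(-⅔))*5 = 0*5 = 0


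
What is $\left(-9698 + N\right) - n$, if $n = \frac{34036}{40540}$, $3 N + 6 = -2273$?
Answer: $- \frac{317990882}{30405} \approx -10459.0$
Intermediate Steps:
$N = - \frac{2279}{3}$ ($N = -2 + \frac{1}{3} \left(-2273\right) = -2 - \frac{2273}{3} = - \frac{2279}{3} \approx -759.67$)
$n = \frac{8509}{10135}$ ($n = 34036 \cdot \frac{1}{40540} = \frac{8509}{10135} \approx 0.83957$)
$\left(-9698 + N\right) - n = \left(-9698 - \frac{2279}{3}\right) - \frac{8509}{10135} = - \frac{31373}{3} - \frac{8509}{10135} = - \frac{317990882}{30405}$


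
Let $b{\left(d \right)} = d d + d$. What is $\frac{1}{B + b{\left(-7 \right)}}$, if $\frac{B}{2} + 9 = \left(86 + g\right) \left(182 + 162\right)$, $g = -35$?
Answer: $\frac{1}{35112} \approx 2.848 \cdot 10^{-5}$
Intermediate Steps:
$B = 35070$ ($B = -18 + 2 \left(86 - 35\right) \left(182 + 162\right) = -18 + 2 \cdot 51 \cdot 344 = -18 + 2 \cdot 17544 = -18 + 35088 = 35070$)
$b{\left(d \right)} = d + d^{2}$ ($b{\left(d \right)} = d^{2} + d = d + d^{2}$)
$\frac{1}{B + b{\left(-7 \right)}} = \frac{1}{35070 - 7 \left(1 - 7\right)} = \frac{1}{35070 - -42} = \frac{1}{35070 + 42} = \frac{1}{35112}$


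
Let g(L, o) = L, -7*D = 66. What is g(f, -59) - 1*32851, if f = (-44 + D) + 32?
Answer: -230107/7 ≈ -32872.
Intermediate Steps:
D = -66/7 (D = -⅐*66 = -66/7 ≈ -9.4286)
f = -150/7 (f = (-44 - 66/7) + 32 = -374/7 + 32 = -150/7 ≈ -21.429)
g(f, -59) - 1*32851 = -150/7 - 1*32851 = -150/7 - 32851 = -230107/7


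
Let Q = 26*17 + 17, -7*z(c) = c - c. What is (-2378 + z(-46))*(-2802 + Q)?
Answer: 5571654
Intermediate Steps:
z(c) = 0 (z(c) = -(c - c)/7 = -⅐*0 = 0)
Q = 459 (Q = 442 + 17 = 459)
(-2378 + z(-46))*(-2802 + Q) = (-2378 + 0)*(-2802 + 459) = -2378*(-2343) = 5571654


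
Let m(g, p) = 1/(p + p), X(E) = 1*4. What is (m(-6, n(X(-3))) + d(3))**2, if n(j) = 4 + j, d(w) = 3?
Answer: 2401/256 ≈ 9.3789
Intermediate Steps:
X(E) = 4
m(g, p) = 1/(2*p)
(m(-6, n(X(-3))) + d(3))**2 = (1/(2*(4 + 4)) + 3)**2 = ((1/2)/8 + 3)**2 = ((1/2)*(1/8) + 3)**2 = (1/16 + 3)**2 = (49/16)**2 = 2401/256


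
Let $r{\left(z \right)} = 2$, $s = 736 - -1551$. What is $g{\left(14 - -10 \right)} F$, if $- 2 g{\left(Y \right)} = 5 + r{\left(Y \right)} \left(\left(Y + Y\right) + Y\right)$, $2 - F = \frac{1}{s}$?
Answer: $- \frac{681377}{4574} \approx -148.97$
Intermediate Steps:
$s = 2287$ ($s = 736 + 1551 = 2287$)
$F = \frac{4573}{2287}$ ($F = 2 - \frac{1}{2287} = \frac{4573}{2287} \approx 1.9996$)
$g{\left(Y \right)} = - \frac{5}{2} - 3 Y$ ($g{\left(Y \right)} = - \frac{5 + 2 \left(\left(Y + Y\right) + Y\right)}{2} = - \frac{5 + 2 \left(2 Y + Y\right)}{2} = - \frac{5 + 2 \cdot 3 Y}{2} = - \frac{5 + 6 Y}{2} = - \frac{5}{2} - 3 Y$)
$g{\left(14 - -10 \right)} F = \left(- \frac{5}{2} - 3 \left(14 - -10\right)\right) \frac{4573}{2287} = \left(- \frac{5}{2} - 3 \left(14 + 10\right)\right) \frac{4573}{2287} = \left(- \frac{5}{2} - 72\right) \frac{4573}{2287} = \left(- \frac{149}{2}\right) \frac{4573}{2287} = - \frac{681377}{4574}$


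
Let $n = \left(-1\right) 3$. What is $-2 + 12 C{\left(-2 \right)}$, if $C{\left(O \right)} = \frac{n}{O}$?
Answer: $16$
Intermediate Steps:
$n = -3$
$C{\left(O \right)} = - \frac{3}{O}$
$-2 + 12 C{\left(-2 \right)} = -2 + 12 \left(- \frac{3}{-2}\right) = -2 + 12 \left(\left(-3\right) \left(- \frac{1}{2}\right)\right) = -2 + 12 \cdot \frac{3}{2} = -2 + 18 = 16$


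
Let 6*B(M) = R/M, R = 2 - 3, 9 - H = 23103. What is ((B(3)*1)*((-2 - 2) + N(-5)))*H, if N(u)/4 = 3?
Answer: 10264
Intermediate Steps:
H = -23094 (H = 9 - 1*23103 = 9 - 23103 = -23094)
N(u) = 12 (N(u) = 4*3 = 12)
R = -1
B(M) = -1/(6*M) (B(M) = (-1/M)/6 = -1/(6*M))
((B(3)*1)*((-2 - 2) + N(-5)))*H = ((-1/6/3*1)*((-2 - 2) + 12))*(-23094) = ((-1/6*1/3*1)*(-4 + 12))*(-23094) = (-1/18*1*8)*(-23094) = -1/18*8*(-23094) = -4/9*(-23094) = 10264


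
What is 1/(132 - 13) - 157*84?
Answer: -1569371/119 ≈ -13188.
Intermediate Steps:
1/(132 - 13) - 157*84 = 1/119 - 13188 = -1569371/119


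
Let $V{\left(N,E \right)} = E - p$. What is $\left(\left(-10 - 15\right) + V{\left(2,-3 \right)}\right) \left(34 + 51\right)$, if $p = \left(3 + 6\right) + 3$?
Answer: $-3400$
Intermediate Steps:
$p = 12$ ($p = 9 + 3 = 12$)
$V{\left(N,E \right)} = -12 + E$ ($V{\left(N,E \right)} = E - 12 = -12 + E$)
$\left(\left(-10 - 15\right) + V{\left(2,-3 \right)}\right) \left(34 + 51\right) = \left(\left(-10 - 15\right) - 15\right) \left(34 + 51\right) = \left(-25 - 15\right) 85 = \left(-40\right) 85 = -3400$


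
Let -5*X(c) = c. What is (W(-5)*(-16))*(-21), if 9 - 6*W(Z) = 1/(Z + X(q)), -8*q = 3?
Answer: 101528/197 ≈ 515.37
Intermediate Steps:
q = -3/8 (q = -⅛*3 = -3/8 ≈ -0.37500)
X(c) = -c/5
W(Z) = 3/2 - 1/(6*(3/40 + Z)) (W(Z) = 3/2 - 1/(6*(Z - ⅕*(-3/8))) = 3/2 - 1/(6*(Z + 3/40)) = 3/2 - 1/(6*(3/40 + Z)))
(W(-5)*(-16))*(-21) = (((-13 + 360*(-5))/(6*(3 + 40*(-5))))*(-16))*(-21) = (((-13 - 1800)/(6*(3 - 200)))*(-16))*(-21) = (((⅙)*(-1813)/(-197))*(-16))*(-21) = (((⅙)*(-1/197)*(-1813))*(-16))*(-21) = ((1813/1182)*(-16))*(-21) = -14504/591*(-21) = 101528/197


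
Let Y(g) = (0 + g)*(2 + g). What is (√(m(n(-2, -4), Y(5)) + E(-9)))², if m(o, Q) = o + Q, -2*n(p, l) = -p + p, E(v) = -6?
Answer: 29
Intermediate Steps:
n(p, l) = 0 (n(p, l) = -(-p + p)/2 = -½*0 = 0)
Y(g) = g*(2 + g)
m(o, Q) = Q + o
(√(m(n(-2, -4), Y(5)) + E(-9)))² = (√((5*(2 + 5) + 0) - 6))² = (√((5*7 + 0) - 6))² = (√((35 + 0) - 6))² = (√(35 - 6))² = (√29)² = 29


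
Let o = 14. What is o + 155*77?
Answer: 11949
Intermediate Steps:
o + 155*77 = 14 + 155*77 = 14 + 11935 = 11949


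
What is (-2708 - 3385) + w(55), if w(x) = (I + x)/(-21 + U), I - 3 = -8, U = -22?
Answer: -262049/43 ≈ -6094.2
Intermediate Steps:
I = -5 (I = 3 - 8 = -5)
w(x) = 5/43 - x/43 (w(x) = (-5 + x)/(-21 - 22) = (-5 + x)/(-43) = (-5 + x)*(-1/43) = 5/43 - x/43)
(-2708 - 3385) + w(55) = (-2708 - 3385) + (5/43 - 1/43*55) = -6093 + (5/43 - 55/43) = -6093 - 50/43 = -262049/43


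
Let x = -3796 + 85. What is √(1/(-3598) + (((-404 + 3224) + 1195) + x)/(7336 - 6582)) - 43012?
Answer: -43012 + √741323511474/1356446 ≈ -43011.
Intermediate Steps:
x = -3711
√(1/(-3598) + (((-404 + 3224) + 1195) + x)/(7336 - 6582)) - 43012 = √(1/(-3598) + (((-404 + 3224) + 1195) - 3711)/(7336 - 6582)) - 43012 = √(-1/3598 + ((2820 + 1195) - 3711)/754) - 43012 = √(-1/3598 + (4015 - 3711)*(1/754)) - 43012 = √(-1/3598 + 304*(1/754)) - 43012 = √(-1/3598 + 152/377) - 43012 = √(546519/1356446) - 43012 = √741323511474/1356446 - 43012 = -43012 + √741323511474/1356446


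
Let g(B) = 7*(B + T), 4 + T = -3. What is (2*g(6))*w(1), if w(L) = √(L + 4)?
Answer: -14*√5 ≈ -31.305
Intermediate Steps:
T = -7 (T = -4 - 3 = -7)
w(L) = √(4 + L)
g(B) = -49 + 7*B (g(B) = 7*(B - 7) = 7*(-7 + B) = -49 + 7*B)
(2*g(6))*w(1) = (2*(-49 + 7*6))*√(4 + 1) = (2*(-49 + 42))*√5 = (2*(-7))*√5 = -14*√5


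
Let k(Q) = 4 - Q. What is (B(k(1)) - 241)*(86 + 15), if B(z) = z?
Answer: -24038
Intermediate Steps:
(B(k(1)) - 241)*(86 + 15) = ((4 - 1*1) - 241)*(86 + 15) = ((4 - 1) - 241)*101 = (3 - 241)*101 = -238*101 = -24038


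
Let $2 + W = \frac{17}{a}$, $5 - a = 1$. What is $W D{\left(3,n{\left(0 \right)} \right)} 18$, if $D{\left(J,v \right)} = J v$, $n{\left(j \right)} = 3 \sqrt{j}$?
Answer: $0$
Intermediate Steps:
$a = 4$ ($a = 5 - 1 = 4$)
$W = \frac{9}{4}$ ($W = -2 + \frac{17}{4} = \frac{9}{4} \approx 2.25$)
$W D{\left(3,n{\left(0 \right)} \right)} 18 = \frac{9 \cdot 3 \cdot 3 \sqrt{0}}{4} \cdot 18 = \frac{9 \cdot 3 \cdot 3 \cdot 0}{4} \cdot 18 = \frac{9 \cdot 3 \cdot 0}{4} \cdot 18 = \frac{9}{4} \cdot 0 \cdot 18 = 0 \cdot 18 = 0$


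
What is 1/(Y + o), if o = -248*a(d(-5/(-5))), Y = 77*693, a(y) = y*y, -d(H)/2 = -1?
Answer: 1/52369 ≈ 1.9095e-5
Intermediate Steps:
d(H) = 2 (d(H) = -2*(-1) = 2)
a(y) = y**2
Y = 53361
o = -992 (o = -248*2**2 = -248*4 = -992)
1/(Y + o) = 1/(53361 - 992) = 1/52369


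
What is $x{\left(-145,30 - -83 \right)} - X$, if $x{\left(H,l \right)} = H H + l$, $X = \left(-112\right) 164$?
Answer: $39506$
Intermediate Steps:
$X = -18368$
$x{\left(H,l \right)} = l + H^{2}$ ($x{\left(H,l \right)} = H^{2} + l = l + H^{2}$)
$x{\left(-145,30 - -83 \right)} - X = \left(\left(30 - -83\right) + \left(-145\right)^{2}\right) - -18368 = \left(\left(30 + 83\right) + 21025\right) + 18368 = \left(113 + 21025\right) + 18368 = 21138 + 18368 = 39506$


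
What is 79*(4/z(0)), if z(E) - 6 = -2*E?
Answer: 158/3 ≈ 52.667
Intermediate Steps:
z(E) = 6 - 2*E
79*(4/z(0)) = 79*(4/(6 - 2*0)) = 79*(4/(6 + 0)) = 79*(4/6) = 79*(4*(1/6)) = 79*(2/3) = 158/3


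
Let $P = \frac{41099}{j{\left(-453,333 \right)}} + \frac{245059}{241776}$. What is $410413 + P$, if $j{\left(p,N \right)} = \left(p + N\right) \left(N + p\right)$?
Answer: $\frac{9922894859921}{24177600} \approx 4.1042 \cdot 10^{5}$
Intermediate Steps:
$j{\left(p,N \right)} = \left(N + p\right)^{2}$ ($j{\left(p,N \right)} = \left(N + p\right) \left(N + p\right) = \left(N + p\right)^{2}$)
$P = \frac{93511121}{24177600}$ ($P = \frac{41099}{\left(333 - 453\right)^{2}} + \frac{245059}{241776} = \frac{41099}{\left(-120\right)^{2}} + 245059 \cdot \frac{1}{241776} = \frac{41099}{14400} + \frac{245059}{241776} = \frac{93511121}{24177600} \approx 3.8677$)
$410413 + P = 410413 + \frac{93511121}{24177600} = \frac{9922894859921}{24177600}$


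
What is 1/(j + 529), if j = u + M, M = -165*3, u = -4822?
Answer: -1/4788 ≈ -0.00020886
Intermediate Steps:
M = -495
j = -5317 (j = -4822 - 495 = -5317)
1/(j + 529) = 1/(-5317 + 529) = 1/(-4788) = -1/4788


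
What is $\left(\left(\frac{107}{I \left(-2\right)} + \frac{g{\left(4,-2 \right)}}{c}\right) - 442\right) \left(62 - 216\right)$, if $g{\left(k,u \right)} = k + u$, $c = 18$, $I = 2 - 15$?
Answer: $\frac{7887803}{117} \approx 67417.0$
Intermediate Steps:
$I = -13$ ($I = 2 - 15 = -13$)
$\left(\left(\frac{107}{I \left(-2\right)} + \frac{g{\left(4,-2 \right)}}{c}\right) - 442\right) \left(62 - 216\right) = \left(\left(\frac{107}{\left(-13\right) \left(-2\right)} + \frac{4 - 2}{18}\right) - 442\right) \left(62 - 216\right) = \left(\left(\frac{107}{26} + 2 \cdot \frac{1}{18}\right) - 442\right) \left(62 - 216\right) = \left(\left(107 \cdot \frac{1}{26} + \frac{1}{9}\right) - 442\right) \left(-154\right) = \left(\left(\frac{107}{26} + \frac{1}{9}\right) - 442\right) \left(-154\right) = \left(\frac{989}{234} - 442\right) \left(-154\right) = \left(- \frac{102439}{234}\right) \left(-154\right) = \frac{7887803}{117}$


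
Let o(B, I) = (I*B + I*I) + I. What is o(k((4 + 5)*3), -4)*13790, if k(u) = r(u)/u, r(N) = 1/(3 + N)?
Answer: 13398364/81 ≈ 1.6541e+5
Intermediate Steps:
k(u) = 1/(u*(3 + u)) (k(u) = 1/((3 + u)*u) = 1/(u*(3 + u)))
o(B, I) = I + I**2 + B*I (o(B, I) = (B*I + I**2) + I = (I**2 + B*I) + I = I + I**2 + B*I)
o(k((4 + 5)*3), -4)*13790 = -4*(1 + 1/((((4 + 5)*3))*(3 + (4 + 5)*3)) - 4)*13790 = -4*(1 + 1/(((9*3))*(3 + 9*3)) - 4)*13790 = -4*(1 + 1/(27*(3 + 27)) - 4)*13790 = -4*(1 + (1/27)/30 - 4)*13790 = -4*(1 + (1/27)*(1/30) - 4)*13790 = -4*(1 + 1/810 - 4)*13790 = -4*(-2429/810)*13790 = (4858/405)*13790 = 13398364/81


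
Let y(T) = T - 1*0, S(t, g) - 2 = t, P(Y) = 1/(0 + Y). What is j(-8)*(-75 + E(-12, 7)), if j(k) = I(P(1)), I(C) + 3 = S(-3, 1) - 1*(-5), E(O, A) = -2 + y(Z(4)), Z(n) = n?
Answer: -73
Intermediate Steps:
P(Y) = 1/Y
S(t, g) = 2 + t
y(T) = T (y(T) = T + 0 = T)
E(O, A) = 2 (E(O, A) = -2 + 4 = 2)
I(C) = 1 (I(C) = -3 + ((2 - 3) - 1*(-5)) = -3 + (-1 + 5) = -3 + 4 = 1)
j(k) = 1
j(-8)*(-75 + E(-12, 7)) = 1*(-75 + 2) = 1*(-73) = -73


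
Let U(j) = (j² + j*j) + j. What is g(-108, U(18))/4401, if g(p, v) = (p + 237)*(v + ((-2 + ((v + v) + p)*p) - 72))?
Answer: -5658800/1467 ≈ -3857.4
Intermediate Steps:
U(j) = j + 2*j² (U(j) = (j² + j²) + j = 2*j² + j = j + 2*j²)
g(p, v) = (237 + p)*(-74 + v + p*(p + 2*v)) (g(p, v) = (237 + p)*(v + ((-2 + (2*v + p)*p) - 72)) = (237 + p)*(v + ((-2 + (p + 2*v)*p) - 72)) = (237 + p)*(v + ((-2 + p*(p + 2*v)) - 72)) = (237 + p)*(v + (-74 + p*(p + 2*v))) = (237 + p)*(-74 + v + p*(p + 2*v)))
g(-108, U(18))/4401 = (-17538 + (-108)³ - 74*(-108) + 237*(18*(1 + 2*18)) + 237*(-108)² + 2*(18*(1 + 2*18))*(-108)² + 475*(-108)*(18*(1 + 2*18)))/4401 = (-17538 - 1259712 + 7992 + 237*(18*(1 + 36)) + 237*11664 + 2*(18*(1 + 36))*11664 + 475*(-108)*(18*(1 + 36)))*(1/4401) = (-17538 - 1259712 + 7992 + 237*(18*37) + 2764368 + 2*(18*37)*11664 + 475*(-108)*(18*37))*(1/4401) = (-17538 - 1259712 + 7992 + 237*666 + 2764368 + 2*666*11664 + 475*(-108)*666)*(1/4401) = (-17538 - 1259712 + 7992 + 157842 + 2764368 + 15536448 - 34165800)*(1/4401) = -16976400*1/4401 = -5658800/1467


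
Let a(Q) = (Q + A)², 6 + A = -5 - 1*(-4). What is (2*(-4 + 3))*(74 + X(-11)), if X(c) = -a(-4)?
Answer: 94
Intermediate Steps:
A = -7 (A = -6 + (-5 - 1*(-4)) = -6 + (-5 + 4) = -6 - 1 = -7)
a(Q) = (-7 + Q)² (a(Q) = (Q - 7)² = (-7 + Q)²)
X(c) = -121 (X(c) = -(-7 - 4)² = -1*(-11)² = -1*121 = -121)
(2*(-4 + 3))*(74 + X(-11)) = (2*(-4 + 3))*(74 - 121) = (2*(-1))*(-47) = -2*(-47) = 94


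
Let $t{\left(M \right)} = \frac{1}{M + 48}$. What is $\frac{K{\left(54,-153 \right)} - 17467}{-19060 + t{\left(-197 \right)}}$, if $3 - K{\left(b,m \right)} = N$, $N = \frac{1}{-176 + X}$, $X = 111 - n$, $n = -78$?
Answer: $\frac{33827917}{36919233} \approx 0.91627$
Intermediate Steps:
$X = 189$ ($X = 111 - -78 = 111 + 78 = 189$)
$N = \frac{1}{13}$ ($N = \frac{1}{-176 + 189} = \frac{1}{13} \approx 0.076923$)
$K{\left(b,m \right)} = \frac{38}{13}$ ($K{\left(b,m \right)} = 3 - \frac{1}{13} = \frac{38}{13}$)
$t{\left(M \right)} = \frac{1}{48 + M}$
$\frac{K{\left(54,-153 \right)} - 17467}{-19060 + t{\left(-197 \right)}} = \frac{\frac{38}{13} - 17467}{-19060 + \frac{1}{48 - 197}} = - \frac{227033}{13 \left(-19060 + \frac{1}{-149}\right)} = - \frac{227033}{13 \left(-19060 - \frac{1}{149}\right)} = - \frac{227033}{13 \left(- \frac{2839941}{149}\right)} = \left(- \frac{227033}{13}\right) \left(- \frac{149}{2839941}\right) = \frac{33827917}{36919233}$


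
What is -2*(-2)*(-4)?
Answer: -16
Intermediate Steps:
-2*(-2)*(-4) = 4*(-4) = -16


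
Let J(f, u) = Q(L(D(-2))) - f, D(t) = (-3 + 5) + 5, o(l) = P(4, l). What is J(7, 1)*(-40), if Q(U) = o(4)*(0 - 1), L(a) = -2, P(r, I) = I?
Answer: 440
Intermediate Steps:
o(l) = l
D(t) = 7 (D(t) = 2 + 5 = 7)
Q(U) = -4 (Q(U) = 4*(0 - 1) = 4*(-1) = -4)
J(f, u) = -4 - f
J(7, 1)*(-40) = (-4 - 1*7)*(-40) = (-4 - 7)*(-40) = -11*(-40) = 440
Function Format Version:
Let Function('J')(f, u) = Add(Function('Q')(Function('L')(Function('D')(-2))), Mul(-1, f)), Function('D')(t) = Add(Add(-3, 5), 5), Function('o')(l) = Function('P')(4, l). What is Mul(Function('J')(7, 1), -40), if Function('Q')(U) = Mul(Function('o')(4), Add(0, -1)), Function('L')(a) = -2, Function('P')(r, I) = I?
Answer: 440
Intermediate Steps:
Function('o')(l) = l
Function('D')(t) = 7 (Function('D')(t) = Add(2, 5) = 7)
Function('Q')(U) = -4 (Function('Q')(U) = Mul(4, Add(0, -1)) = Mul(4, -1) = -4)
Function('J')(f, u) = Add(-4, Mul(-1, f))
Mul(Function('J')(7, 1), -40) = Mul(Add(-4, Mul(-1, 7)), -40) = Mul(Add(-4, -7), -40) = Mul(-11, -40) = 440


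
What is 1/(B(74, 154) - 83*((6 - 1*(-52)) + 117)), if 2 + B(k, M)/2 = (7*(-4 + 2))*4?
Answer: -1/14641 ≈ -6.8301e-5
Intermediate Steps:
B(k, M) = -116 (B(k, M) = -4 + 2*((7*(-4 + 2))*4) = -4 + 2*((7*(-2))*4) = -4 + 2*(-14*4) = -4 + 2*(-56) = -4 - 112 = -116)
1/(B(74, 154) - 83*((6 - 1*(-52)) + 117)) = 1/(-116 - 83*((6 - 1*(-52)) + 117)) = 1/(-116 - 83*((6 + 52) + 117)) = 1/(-116 - 83*(58 + 117)) = 1/(-116 - 83*175) = 1/(-116 - 14525) = 1/(-14641) = -1/14641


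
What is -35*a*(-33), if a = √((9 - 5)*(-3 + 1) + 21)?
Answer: 1155*√13 ≈ 4164.4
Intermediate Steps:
a = √13 (a = √(4*(-2) + 21) = √(-8 + 21) = √13 ≈ 3.6056)
-35*a*(-33) = -35*√13*(-33) = 1155*√13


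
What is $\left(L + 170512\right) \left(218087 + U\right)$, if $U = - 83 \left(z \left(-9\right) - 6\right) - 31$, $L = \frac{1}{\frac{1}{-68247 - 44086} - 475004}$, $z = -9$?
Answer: $\frac{1927298969164992164453}{53358624333} \approx 3.612 \cdot 10^{10}$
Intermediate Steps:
$L = - \frac{112333}{53358624333}$ ($L = \frac{1}{\frac{1}{-112333} - 475004} = \frac{1}{- \frac{1}{112333} - 475004} = \frac{1}{- \frac{53358624333}{112333}} = - \frac{112333}{53358624333} \approx -2.1052 \cdot 10^{-6}$)
$U = -6256$ ($U = - 83 \left(\left(-9\right) \left(-9\right) - 6\right) - 31 = - 83 \left(81 - 6\right) - 31 = \left(-83\right) 75 - 31 = -6225 - 31 = -6256$)
$\left(L + 170512\right) \left(218087 + U\right) = \left(- \frac{112333}{53358624333} + 170512\right) \left(218087 - 6256\right) = \frac{9098285752156163}{53358624333} \cdot 211831 = \frac{1927298969164992164453}{53358624333}$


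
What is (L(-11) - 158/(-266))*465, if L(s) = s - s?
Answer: 36735/133 ≈ 276.20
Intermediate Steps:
L(s) = 0
(L(-11) - 158/(-266))*465 = (0 - 158/(-266))*465 = (0 - 158*(-1/266))*465 = (0 + 79/133)*465 = (79/133)*465 = 36735/133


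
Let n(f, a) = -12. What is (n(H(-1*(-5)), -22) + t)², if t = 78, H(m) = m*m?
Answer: 4356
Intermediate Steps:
H(m) = m²
(n(H(-1*(-5)), -22) + t)² = (-12 + 78)² = 66² = 4356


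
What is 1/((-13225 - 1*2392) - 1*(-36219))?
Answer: 1/20602 ≈ 4.8539e-5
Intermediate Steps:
1/((-13225 - 1*2392) - 1*(-36219)) = 1/((-13225 - 2392) + 36219) = 1/(-15617 + 36219) = 1/20602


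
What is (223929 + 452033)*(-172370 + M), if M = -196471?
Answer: -249322500042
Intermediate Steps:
(223929 + 452033)*(-172370 + M) = (223929 + 452033)*(-172370 - 196471) = 675962*(-368841) = -249322500042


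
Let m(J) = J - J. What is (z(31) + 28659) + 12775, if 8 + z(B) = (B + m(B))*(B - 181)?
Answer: 36776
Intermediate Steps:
m(J) = 0
z(B) = -8 + B*(-181 + B) (z(B) = -8 + (B + 0)*(B - 181) = -8 + B*(-181 + B))
(z(31) + 28659) + 12775 = ((-8 + 31² - 181*31) + 28659) + 12775 = ((-8 + 961 - 5611) + 28659) + 12775 = (-4658 + 28659) + 12775 = 24001 + 12775 = 36776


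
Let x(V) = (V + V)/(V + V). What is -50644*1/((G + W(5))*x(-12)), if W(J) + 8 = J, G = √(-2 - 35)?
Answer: 75966/23 + 25322*I*√37/23 ≈ 3302.9 + 6696.9*I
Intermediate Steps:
G = I*√37 (G = √(-37) = I*√37 ≈ 6.0828*I)
W(J) = -8 + J
x(V) = 1 (x(V) = (2*V)/((2*V)) = (2*V)*(1/(2*V)) = 1)
-50644*1/((G + W(5))*x(-12)) = -50644/(I*√37 + (-8 + 5)) = -50644/(I*√37 - 3) = -50644/(-3 + I*√37)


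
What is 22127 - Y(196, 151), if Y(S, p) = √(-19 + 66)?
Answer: 22127 - √47 ≈ 22120.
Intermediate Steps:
Y(S, p) = √47
22127 - Y(196, 151) = 22127 - √47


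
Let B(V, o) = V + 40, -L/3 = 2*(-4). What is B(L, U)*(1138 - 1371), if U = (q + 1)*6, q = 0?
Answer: -14912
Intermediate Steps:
U = 6 (U = (0 + 1)*6 = 1*6 = 6)
L = 24 (L = -6*(-4) = -3*(-8) = 24)
B(V, o) = 40 + V
B(L, U)*(1138 - 1371) = (40 + 24)*(1138 - 1371) = 64*(-233) = -14912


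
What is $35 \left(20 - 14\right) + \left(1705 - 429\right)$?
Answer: $1486$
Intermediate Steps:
$35 \left(20 - 14\right) + \left(1705 - 429\right) = 35 \cdot 6 + \left(1705 - 429\right) = 210 + 1276 = 1486$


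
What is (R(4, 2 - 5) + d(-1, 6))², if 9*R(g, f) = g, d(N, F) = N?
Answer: 25/81 ≈ 0.30864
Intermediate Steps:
R(g, f) = g/9
(R(4, 2 - 5) + d(-1, 6))² = ((⅑)*4 - 1)² = (4/9 - 1)² = (-5/9)² = 25/81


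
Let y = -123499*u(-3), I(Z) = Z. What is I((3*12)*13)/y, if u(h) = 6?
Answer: -78/123499 ≈ -0.00063158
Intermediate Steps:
y = -740994 (y = -123499*6 = -740994)
I((3*12)*13)/y = ((3*12)*13)/(-740994) = (36*13)*(-1/740994) = 468*(-1/740994) = -78/123499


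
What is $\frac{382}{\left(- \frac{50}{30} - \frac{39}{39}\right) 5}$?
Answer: $- \frac{573}{20} \approx -28.65$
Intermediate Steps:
$\frac{382}{\left(- \frac{50}{30} - \frac{39}{39}\right) 5} = \frac{382}{\left(\left(-50\right) \frac{1}{30} - 1\right) 5} = \frac{382}{\left(- \frac{5}{3} - 1\right) 5} = \frac{382}{\left(- \frac{8}{3}\right) 5} = \frac{382}{- \frac{40}{3}} = 382 \left(- \frac{3}{40}\right) = - \frac{573}{20}$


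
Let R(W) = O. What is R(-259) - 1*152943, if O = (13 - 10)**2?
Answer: -152934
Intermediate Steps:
O = 9 (O = 3**2 = 9)
R(W) = 9
R(-259) - 1*152943 = 9 - 1*152943 = 9 - 152943 = -152934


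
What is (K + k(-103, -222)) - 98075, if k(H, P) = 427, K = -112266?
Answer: -209914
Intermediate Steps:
(K + k(-103, -222)) - 98075 = (-112266 + 427) - 98075 = -111839 - 98075 = -209914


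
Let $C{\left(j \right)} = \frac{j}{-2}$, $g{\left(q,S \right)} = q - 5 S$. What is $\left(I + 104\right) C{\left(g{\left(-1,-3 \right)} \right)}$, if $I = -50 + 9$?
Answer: $-441$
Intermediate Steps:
$I = -41$
$C{\left(j \right)} = - \frac{j}{2}$ ($C{\left(j \right)} = j \left(- \frac{1}{2}\right) = - \frac{j}{2}$)
$\left(I + 104\right) C{\left(g{\left(-1,-3 \right)} \right)} = \left(-41 + 104\right) \left(- \frac{-1 - -15}{2}\right) = 63 \left(- \frac{-1 + 15}{2}\right) = 63 \left(\left(- \frac{1}{2}\right) 14\right) = 63 \left(-7\right) = -441$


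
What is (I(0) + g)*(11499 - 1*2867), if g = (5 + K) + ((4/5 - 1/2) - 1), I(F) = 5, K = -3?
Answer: 271908/5 ≈ 54382.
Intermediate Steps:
g = 13/10 (g = (5 - 3) + ((4/5 - 1/2) - 1) = 2 + ((4*(⅕) - 1*½) - 1) = 2 + ((⅘ - ½) - 1) = 2 + (3/10 - 1) = 2 - 7/10 = 13/10 ≈ 1.3000)
(I(0) + g)*(11499 - 1*2867) = (5 + 13/10)*(11499 - 1*2867) = 63*(11499 - 2867)/10 = (63/10)*8632 = 271908/5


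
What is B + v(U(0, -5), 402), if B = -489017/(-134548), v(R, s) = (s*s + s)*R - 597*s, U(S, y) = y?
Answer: -141278140135/134548 ≈ -1.0500e+6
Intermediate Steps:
v(R, s) = -597*s + R*(s + s²) (v(R, s) = (s² + s)*R - 597*s = (s + s²)*R - 597*s = R*(s + s²) - 597*s = -597*s + R*(s + s²))
B = 489017/134548 (B = -489017*(-1/134548) = 489017/134548 ≈ 3.6345)
B + v(U(0, -5), 402) = 489017/134548 + 402*(-597 - 5 - 5*402) = 489017/134548 + 402*(-597 - 5 - 2010) = 489017/134548 + 402*(-2612) = 489017/134548 - 1050024 = -141278140135/134548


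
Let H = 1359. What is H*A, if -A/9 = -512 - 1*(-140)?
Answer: 4549932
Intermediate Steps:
A = 3348 (A = -9*(-512 - 1*(-140)) = -9*(-512 + 140) = -9*(-372) = 3348)
H*A = 1359*3348 = 4549932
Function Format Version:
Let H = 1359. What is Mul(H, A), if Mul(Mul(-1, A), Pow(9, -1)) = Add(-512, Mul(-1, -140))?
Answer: 4549932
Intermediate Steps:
A = 3348 (A = Mul(-9, Add(-512, Mul(-1, -140))) = Mul(-9, Add(-512, 140)) = Mul(-9, -372) = 3348)
Mul(H, A) = Mul(1359, 3348) = 4549932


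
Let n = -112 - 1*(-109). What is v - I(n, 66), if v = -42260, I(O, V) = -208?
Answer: -42052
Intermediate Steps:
n = -3 (n = -112 + 109 = -3)
v - I(n, 66) = -42260 - 1*(-208) = -42260 + 208 = -42052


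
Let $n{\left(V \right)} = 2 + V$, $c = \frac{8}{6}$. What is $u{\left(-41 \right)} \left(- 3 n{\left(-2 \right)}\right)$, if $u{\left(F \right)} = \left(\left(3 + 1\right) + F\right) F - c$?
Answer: $0$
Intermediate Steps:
$c = \frac{4}{3}$ ($c = 8 \cdot \frac{1}{6} = \frac{4}{3} \approx 1.3333$)
$u{\left(F \right)} = - \frac{4}{3} + F \left(4 + F\right)$ ($u{\left(F \right)} = \left(\left(3 + 1\right) + F\right) F - \frac{4}{3} = \left(4 + F\right) F - \frac{4}{3} = F \left(4 + F\right) - \frac{4}{3} = - \frac{4}{3} + F \left(4 + F\right)$)
$u{\left(-41 \right)} \left(- 3 n{\left(-2 \right)}\right) = \left(- \frac{4}{3} + \left(-41\right)^{2} + 4 \left(-41\right)\right) \left(- 3 \left(2 - 2\right)\right) = \left(- \frac{4}{3} + 1681 - 164\right) \left(\left(-3\right) 0\right) = \frac{4547}{3} \cdot 0 = 0$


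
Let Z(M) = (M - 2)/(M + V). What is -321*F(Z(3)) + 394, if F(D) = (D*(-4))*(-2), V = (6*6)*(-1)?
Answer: 5190/11 ≈ 471.82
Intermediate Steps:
V = -36 (V = 36*(-1) = -36)
Z(M) = (-2 + M)/(-36 + M) (Z(M) = (M - 2)/(M - 36) = (-2 + M)/(-36 + M))
F(D) = 8*D (F(D) = -4*D*(-2) = 8*D)
-321*F(Z(3)) + 394 = -2568*(-2 + 3)/(-36 + 3) + 394 = -2568*1/(-33) + 394 = -2568*(-1/33*1) + 394 = -2568*(-1)/33 + 394 = -321*(-8/33) + 394 = 856/11 + 394 = 5190/11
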